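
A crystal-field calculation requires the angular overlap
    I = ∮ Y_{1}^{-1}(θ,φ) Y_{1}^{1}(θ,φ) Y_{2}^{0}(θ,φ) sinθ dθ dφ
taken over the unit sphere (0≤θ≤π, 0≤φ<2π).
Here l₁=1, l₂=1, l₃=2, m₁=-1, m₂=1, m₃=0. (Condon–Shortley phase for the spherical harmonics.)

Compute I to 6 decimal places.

0.126157

Checks pass: Σm=0; 4 even; l₃=2∈[0,2].
(2·1+1)(2·1+1)(2·2+1) = 45
Δ: 0! 2! 2! / 5! → 1/30
sum: t=0:+1/1 = 1/1
3j²(1 1 2; 0 0 0) = Δ·Π!·Σ² = 2/15  (sign +1)
sum: t=0:+1/4 = 1/4
3j²(1 1 2; -1 1 0) = Δ·Π!·Σ² = 1/30  (sign +1)
combine: 4πI² = 45·2/15·1/30 = 1/5
take √, sign +1: I = 0.12615663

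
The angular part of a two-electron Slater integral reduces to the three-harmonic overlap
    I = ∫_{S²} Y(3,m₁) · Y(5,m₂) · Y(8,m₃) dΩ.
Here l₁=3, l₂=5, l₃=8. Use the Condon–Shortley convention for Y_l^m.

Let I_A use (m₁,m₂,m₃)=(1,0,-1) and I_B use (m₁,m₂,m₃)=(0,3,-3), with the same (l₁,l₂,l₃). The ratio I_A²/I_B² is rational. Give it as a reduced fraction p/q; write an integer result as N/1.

441/275

l's match ⇒ only the (l;m) 3-j factors differ between A and B.
A: triangle coeff Δ(3,5,8) = 1/136136; Σ_t [0,0]: t=0:+1/691200 = 1/691200; (3j)²=189/9724 [(3 5 8; 1 0 -1)], sign=-1
B: triangle coeff Δ(3,5,8) = 1/136136; Σ_t [0,0]: t=0:+1/2903040 = 1/2903040; (3j)²=75/6188 [(3 5 8; 0 3 -3)], sign=-1
I_A²/I_B² = (189/9724)/(75/6188) = 441/275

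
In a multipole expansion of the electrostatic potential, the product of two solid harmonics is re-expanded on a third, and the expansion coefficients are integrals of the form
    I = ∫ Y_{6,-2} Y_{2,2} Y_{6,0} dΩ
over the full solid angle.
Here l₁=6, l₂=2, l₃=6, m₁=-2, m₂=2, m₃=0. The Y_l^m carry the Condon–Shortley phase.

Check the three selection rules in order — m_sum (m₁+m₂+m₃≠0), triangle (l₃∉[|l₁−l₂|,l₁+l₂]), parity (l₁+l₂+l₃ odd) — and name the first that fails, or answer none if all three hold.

m₁+m₂+m₃ = -2 + 2 + 0 = 0  ✓
triangle: |6−2|=4 ≤ l₃=6 ≤ 6+2=8  ✓
parity: l₁+l₂+l₃ = 14 is even  ✓

none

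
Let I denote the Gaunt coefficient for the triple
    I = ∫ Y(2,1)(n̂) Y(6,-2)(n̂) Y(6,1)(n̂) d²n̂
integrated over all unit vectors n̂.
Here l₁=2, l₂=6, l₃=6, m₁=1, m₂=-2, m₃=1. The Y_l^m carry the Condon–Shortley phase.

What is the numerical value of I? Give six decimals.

0.088837

Checks pass: Σm=0; 14 even; l₃=6∈[4,8].
(2·2+1)(2·6+1)(2·6+1) = 845
Δ: 2! 2! 10! / 15! → 1/90090
sum: t=0:+1/69120 t=1:−1/14400 t=2:+1/69120 = -7/172800
3j²(2 6 6; 0 0 0) = Δ·Π!·Σ² = 14/715  (sign -1)
sum: t=0:+1/34560 t=1:−1/60480 = 1/80640
3j²(2 6 6; 1 -2 1) = Δ·Π!·Σ² = 6/1001  (sign -1)
combine: 4πI² = 845·14/715·6/1001 = 12/121
take √, sign +1: I = 0.08883682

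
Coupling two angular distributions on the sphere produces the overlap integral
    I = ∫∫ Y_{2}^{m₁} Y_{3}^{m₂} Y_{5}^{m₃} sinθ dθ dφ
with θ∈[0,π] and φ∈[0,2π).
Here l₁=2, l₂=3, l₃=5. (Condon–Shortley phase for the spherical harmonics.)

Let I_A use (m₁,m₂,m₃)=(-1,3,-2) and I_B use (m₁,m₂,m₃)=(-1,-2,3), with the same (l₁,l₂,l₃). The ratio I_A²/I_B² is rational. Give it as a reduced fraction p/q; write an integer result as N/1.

Same 2,3,5: normalisation and zero-m 3j drop out of the ratio.
A: Δ: 0! 4! 6! / 11! → 1/2310; sum: t=0:+1/4320 = 1/4320; 3j²(2 3 5; -1 3 -2) = Δ·Π!·Σ² = 1/330  (sign -1)
B: Δ: 0! 4! 6! / 11! → 1/2310; sum: t=0:+1/720 = 1/720; 3j²(2 3 5; -1 -2 3) = Δ·Π!·Σ² = 8/165  (sign +1)
I_A²/I_B² = (1/330)/(8/165) = 1/16

1/16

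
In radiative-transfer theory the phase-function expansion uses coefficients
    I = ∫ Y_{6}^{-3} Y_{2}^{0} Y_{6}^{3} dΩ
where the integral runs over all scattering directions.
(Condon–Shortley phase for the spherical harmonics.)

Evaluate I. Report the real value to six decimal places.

m-sum 0 ✓  L=14 even ✓  4≤6≤8 ✓
Π(2lᵢ+1) = 13×5×13 = 845
triangle coeff Δ(6,2,6) = 1/90090
Σ_t [0,2]: t=0:+1/69120 t=1:−1/14400 t=2:+1/69120 = -7/172800
(3j)²=14/715 [(6 2 6; 0 0 0)], sign=-1
Σ_t [0,2]: t=0:+1/1451520 t=1:−1/80640 t=2:+1/120960 = -1/290304
(3j)²=5/2002 [(6 2 6; -3 0 3)], sign=+1
⇒ 4πI² = 5/121
I = (-1)√(5/121/(4π)) = -0.05734392

-0.057344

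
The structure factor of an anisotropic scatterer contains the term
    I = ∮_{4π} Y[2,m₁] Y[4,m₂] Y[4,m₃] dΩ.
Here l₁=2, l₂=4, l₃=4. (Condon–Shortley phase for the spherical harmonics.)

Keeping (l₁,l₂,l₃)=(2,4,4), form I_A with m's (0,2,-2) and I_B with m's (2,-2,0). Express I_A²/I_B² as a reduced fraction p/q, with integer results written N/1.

16/135

l's match ⇒ only the (l;m) 3-j factors differ between A and B.
A: triangle coeff Δ(2,4,4) = 1/13860; Σ_t [0,2]: t=0:+1/2880 t=1:−1/120 t=2:+1/192 = -1/360; (3j)²=16/3465 [(2 4 4; 0 2 -2)], sign=-1
B: triangle coeff Δ(2,4,4) = 1/13860; Σ_t [0,0]: t=0:+1/192 = 1/192; (3j)²=3/77 [(2 4 4; 2 -2 0)], sign=+1
I_A²/I_B² = (16/3465)/(3/77) = 16/135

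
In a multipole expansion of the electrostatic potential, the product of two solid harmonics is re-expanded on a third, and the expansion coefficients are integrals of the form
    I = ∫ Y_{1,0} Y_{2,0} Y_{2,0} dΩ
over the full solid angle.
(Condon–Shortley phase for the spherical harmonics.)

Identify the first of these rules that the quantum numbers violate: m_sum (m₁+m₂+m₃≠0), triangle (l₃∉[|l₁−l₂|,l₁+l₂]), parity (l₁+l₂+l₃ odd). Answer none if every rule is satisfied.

parity

azimuthal sum: 0 + 0 + 0 = 0  ✓
1 ≤ 2 ≤ 3 (triangle on l)  ✓
L = 1 + 2 + 2 = 5 (odd)  ✗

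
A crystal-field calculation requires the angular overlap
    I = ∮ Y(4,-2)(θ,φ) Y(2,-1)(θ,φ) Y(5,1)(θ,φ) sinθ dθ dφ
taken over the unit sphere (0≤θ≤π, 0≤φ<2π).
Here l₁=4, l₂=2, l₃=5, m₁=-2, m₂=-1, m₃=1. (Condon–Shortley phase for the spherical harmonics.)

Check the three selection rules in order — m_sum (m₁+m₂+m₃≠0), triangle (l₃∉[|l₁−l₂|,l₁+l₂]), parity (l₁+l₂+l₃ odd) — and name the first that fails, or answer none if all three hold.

m₁+m₂+m₃ = -2 − 1 + 1 = -2  ✗
triangle: |4−2|=2 ≤ l₃=5 ≤ 4+2=6
parity: l₁+l₂+l₃ = 11 is odd

m_sum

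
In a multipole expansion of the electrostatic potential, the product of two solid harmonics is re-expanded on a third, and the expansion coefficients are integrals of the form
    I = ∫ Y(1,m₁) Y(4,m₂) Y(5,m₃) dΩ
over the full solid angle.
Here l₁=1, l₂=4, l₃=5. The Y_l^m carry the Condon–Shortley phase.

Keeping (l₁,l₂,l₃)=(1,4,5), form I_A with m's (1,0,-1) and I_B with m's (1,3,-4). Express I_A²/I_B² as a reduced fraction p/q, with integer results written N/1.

Same 1,4,5: normalisation and zero-m 3j drop out of the ratio.
A: Δ: 0! 2! 8! / 11! → 1/495; sum: t=0:+1/1152 = 1/1152; 3j²(1 4 5; 1 0 -1) = Δ·Π!·Σ² = 1/33  (sign +1)
B: Δ: 0! 2! 8! / 11! → 1/495; sum: t=0:+1/10080 = 1/10080; 3j²(1 4 5; 1 3 -4) = Δ·Π!·Σ² = 4/55  (sign -1)
I_A²/I_B² = (1/33)/(4/55) = 5/12

5/12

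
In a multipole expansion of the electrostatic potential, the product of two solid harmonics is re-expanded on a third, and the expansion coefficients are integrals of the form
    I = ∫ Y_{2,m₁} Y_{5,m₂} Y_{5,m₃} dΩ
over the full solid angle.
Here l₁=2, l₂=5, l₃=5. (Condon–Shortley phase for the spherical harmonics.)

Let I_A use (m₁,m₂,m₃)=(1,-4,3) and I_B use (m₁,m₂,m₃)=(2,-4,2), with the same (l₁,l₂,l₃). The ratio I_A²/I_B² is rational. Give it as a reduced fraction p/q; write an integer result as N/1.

49/24

Same 2,5,5: normalisation and zero-m 3j drop out of the ratio.
A: Δ: 2! 2! 8! / 13! → 1/38610; sum: t=0:+1/10080 t=1:−1/80640 = 1/11520; 3j²(2 5 5; 1 -4 3) = Δ·Π!·Σ² = 49/1430  (sign +1)
B: Δ: 2! 2! 8! / 13! → 1/38610; sum: t=0:+1/20160 = 1/20160; 3j²(2 5 5; 2 -4 2) = Δ·Π!·Σ² = 12/715  (sign -1)
I_A²/I_B² = (49/1430)/(12/715) = 49/24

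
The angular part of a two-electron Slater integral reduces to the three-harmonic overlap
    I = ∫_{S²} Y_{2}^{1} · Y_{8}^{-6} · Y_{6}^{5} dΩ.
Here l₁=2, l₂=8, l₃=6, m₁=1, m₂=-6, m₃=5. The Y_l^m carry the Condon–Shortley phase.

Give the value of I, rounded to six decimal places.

m-sum 0 ✓  L=16 even ✓  6≤6≤10 ✓
Π(2lᵢ+1) = 5×17×13 = 1105
triangle coeff Δ(2,8,6) = 1/30940
Σ_t [2,2]: t=2:+1/2073600 = 1/2073600
(3j)²=28/1105 [(2 8 6; 0 0 0)], sign=+1
Σ_t [1,1]: t=1:−1/239500800 = -1/239500800
(3j)²=2/85 [(2 8 6; 1 -6 5)], sign=+1
⇒ 4πI² = 56/85
I = (+1)√(56/85/(4π)) = 0.22897055

0.228971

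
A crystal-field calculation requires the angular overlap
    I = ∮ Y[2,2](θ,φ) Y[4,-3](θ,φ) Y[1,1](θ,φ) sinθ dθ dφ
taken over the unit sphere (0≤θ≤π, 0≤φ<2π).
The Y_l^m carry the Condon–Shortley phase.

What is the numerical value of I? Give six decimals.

0.000000

l₃=1 ∉ [2,6] — triangle fails ⇒ I = 0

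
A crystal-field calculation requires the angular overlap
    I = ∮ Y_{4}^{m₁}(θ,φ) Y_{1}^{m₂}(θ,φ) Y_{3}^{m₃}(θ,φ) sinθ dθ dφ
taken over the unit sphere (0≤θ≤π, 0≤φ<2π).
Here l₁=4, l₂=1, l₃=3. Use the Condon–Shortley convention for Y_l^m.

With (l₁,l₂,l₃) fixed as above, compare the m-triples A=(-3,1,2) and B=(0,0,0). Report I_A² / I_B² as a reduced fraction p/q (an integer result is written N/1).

l's match ⇒ only the (l;m) 3-j factors differ between A and B.
A: triangle coeff Δ(4,1,3) = 1/252; Σ_t [2,2]: t=2:+1/240 = 1/240; (3j)²=1/12 [(4 1 3; -3 1 2)], sign=-1
B: triangle coeff Δ(4,1,3) = 1/252; Σ_t [1,1]: t=1:−1/36 = -1/36; (3j)²=4/63 [(4 1 3; 0 0 0)], sign=+1
I_A²/I_B² = (1/12)/(4/63) = 21/16

21/16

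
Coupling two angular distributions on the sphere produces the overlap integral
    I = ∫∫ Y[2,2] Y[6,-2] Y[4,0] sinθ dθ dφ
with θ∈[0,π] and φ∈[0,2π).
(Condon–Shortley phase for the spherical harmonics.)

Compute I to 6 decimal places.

Rules hold: Σm=0, L=12 even, 4≤4≤8.
N = 5·13·9 = 585
Δ = 4!·0!·8!/13! = 1/6435
Racah Σ t=2..2: t=2:+1/2304 = 1/2304
⇒ 3j(2 6 4; 0 0 0)² = 5/143, sgn +1
Racah Σ t=0..0: t=0:+1/13824 = 1/13824
⇒ 3j(2 6 4; 2 -2 0)² = 14/1287, sgn +1
4πI² = N·(3j₀)²·(3jₘ)² = 350/1573
I = +1·√(0.222505/4π) = 0.13306527

0.133065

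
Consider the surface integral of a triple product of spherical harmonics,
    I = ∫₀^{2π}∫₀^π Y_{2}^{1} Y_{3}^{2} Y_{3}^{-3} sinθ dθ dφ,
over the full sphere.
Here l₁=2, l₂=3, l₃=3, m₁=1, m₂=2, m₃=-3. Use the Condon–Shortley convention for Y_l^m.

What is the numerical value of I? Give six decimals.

-0.210261

Checks pass: Σm=0; 8 even; l₃=3∈[1,5].
(2·2+1)(2·3+1)(2·3+1) = 245
Δ: 2! 2! 4! / 9! → 1/3780
sum: t=0:+1/24 t=1:−1/4 t=2:+1/24 = -1/6
3j²(2 3 3; 0 0 0) = Δ·Π!·Σ² = 4/105  (sign +1)
sum: t=1:−1/48 = -1/48
3j²(2 3 3; 1 2 -3) = Δ·Π!·Σ² = 5/84  (sign -1)
combine: 4πI² = 245·4/105·5/84 = 5/9
take √, sign -1: I = -0.21026104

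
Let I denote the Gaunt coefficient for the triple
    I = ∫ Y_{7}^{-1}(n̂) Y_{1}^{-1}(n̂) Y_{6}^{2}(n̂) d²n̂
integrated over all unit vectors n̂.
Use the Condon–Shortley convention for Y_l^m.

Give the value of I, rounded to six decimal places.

Rules hold: Σm=0, L=14 even, 6≤6≤8.
N = 15·3·13 = 585
Δ = 2!·12!·0!/15! = 1/1365
Racah Σ t=1..1: t=1:−1/518400 = -1/518400
⇒ 3j(7 1 6; 0 0 0)² = 7/195, sgn -1
Racah Σ t=0..0: t=0:+1/1935360 = 1/1935360
⇒ 3j(7 1 6; -1 -1 2)² = 1/91, sgn +1
4πI² = N·(3j₀)²·(3jₘ)² = 3/13
I = -1·√(0.230769/4π) = -0.13551395

-0.135514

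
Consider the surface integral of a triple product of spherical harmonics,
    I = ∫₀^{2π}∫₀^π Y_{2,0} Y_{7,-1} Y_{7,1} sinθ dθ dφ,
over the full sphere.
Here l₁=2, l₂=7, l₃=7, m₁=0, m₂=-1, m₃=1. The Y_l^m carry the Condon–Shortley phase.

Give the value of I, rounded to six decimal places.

Checks pass: Σm=0; 16 even; l₃=7∈[5,9].
(2·2+1)(2·7+1)(2·7+1) = 1125
Δ: 2! 2! 12! / 17! → 1/185640
sum: t=0:+1/2419200 t=1:−1/518400 t=2:+1/2419200 = -1/907200
3j²(2 7 7; 0 0 0) = Δ·Π!·Σ² = 56/3315  (sign +1)
sum: t=0:+1/2073600 t=1:−1/604800 t=2:+1/3870720 = -53/58060800
3j²(2 7 7; 0 -1 1) = Δ·Π!·Σ² = 2809/185640  (sign -1)
combine: 4πI² = 1125·56/3315·2809/185640 = 14045/48841
take √, sign -1: I = -0.15127378

-0.151274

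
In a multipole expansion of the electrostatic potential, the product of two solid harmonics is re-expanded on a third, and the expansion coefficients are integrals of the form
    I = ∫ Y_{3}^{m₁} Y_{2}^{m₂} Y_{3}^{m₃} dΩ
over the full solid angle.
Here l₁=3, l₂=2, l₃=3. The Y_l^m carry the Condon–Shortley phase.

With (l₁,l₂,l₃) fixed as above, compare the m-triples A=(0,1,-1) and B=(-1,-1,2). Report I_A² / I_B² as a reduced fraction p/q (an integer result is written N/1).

2/15

Same 3,2,3: normalisation and zero-m 3j drop out of the ratio.
A: Δ: 2! 4! 2! / 9! → 1/3780; sum: t=1:−1/8 t=2:+1/12 = -1/24; 3j²(3 2 3; 0 1 -1) = Δ·Π!·Σ² = 1/210  (sign -1)
B: Δ: 2! 4! 2! / 9! → 1/3780; sum: t=0:+1/48 t=1:−1/12 = -1/16; 3j²(3 2 3; -1 -1 2) = Δ·Π!·Σ² = 1/28  (sign +1)
I_A²/I_B² = (1/210)/(1/28) = 2/15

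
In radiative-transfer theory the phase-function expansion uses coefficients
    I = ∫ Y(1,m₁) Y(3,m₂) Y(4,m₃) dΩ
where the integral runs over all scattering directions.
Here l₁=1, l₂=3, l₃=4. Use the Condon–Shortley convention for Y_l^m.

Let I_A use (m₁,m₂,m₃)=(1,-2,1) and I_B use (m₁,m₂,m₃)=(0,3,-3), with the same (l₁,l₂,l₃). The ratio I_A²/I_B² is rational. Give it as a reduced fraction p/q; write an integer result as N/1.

3/7

Shared (l₁,l₂,l₃)=(1,3,4): N and (l;000)² cancel in I_A²/I_B².
A: Δ = 0!·2!·6!/9! = 1/252; Racah Σ t=0..0: t=0:+1/240 = 1/240; ⇒ 3j(1 3 4; 1 -2 1)² = 1/84, sgn -1
B: Δ = 0!·2!·6!/9! = 1/252; Racah Σ t=0..0: t=0:+1/720 = 1/720; ⇒ 3j(1 3 4; 0 3 -3)² = 1/36, sgn -1
I_A²/I_B² = (1/84)/(1/36) = 3/7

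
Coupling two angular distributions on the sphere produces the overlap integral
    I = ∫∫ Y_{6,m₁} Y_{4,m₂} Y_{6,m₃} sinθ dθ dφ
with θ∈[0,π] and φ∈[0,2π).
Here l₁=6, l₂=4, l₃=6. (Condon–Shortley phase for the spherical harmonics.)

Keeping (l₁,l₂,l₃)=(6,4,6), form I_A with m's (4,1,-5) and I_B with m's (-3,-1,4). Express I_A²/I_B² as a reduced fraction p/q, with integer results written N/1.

Shared (l₁,l₂,l₃)=(6,4,6): N and (l;000)² cancel in I_A²/I_B².
A: Δ = 4!·8!·4!/17! = 1/15315300; Racah Σ t=1..2: t=1:−1/725760 t=2:+1/967680 = -1/2903040; ⇒ 3j(6 4 6; 4 1 -5)² = 5/3094, sgn +1
B: Δ = 4!·8!·4!/17! = 1/15315300; Racah Σ t=1..3: t=1:−1/967680 t=2:+1/120960 t=3:−1/207360 = 1/414720; ⇒ 3j(6 4 6; -3 -1 4)² = 21/4862, sgn +1
I_A²/I_B² = (5/3094)/(21/4862) = 55/147

55/147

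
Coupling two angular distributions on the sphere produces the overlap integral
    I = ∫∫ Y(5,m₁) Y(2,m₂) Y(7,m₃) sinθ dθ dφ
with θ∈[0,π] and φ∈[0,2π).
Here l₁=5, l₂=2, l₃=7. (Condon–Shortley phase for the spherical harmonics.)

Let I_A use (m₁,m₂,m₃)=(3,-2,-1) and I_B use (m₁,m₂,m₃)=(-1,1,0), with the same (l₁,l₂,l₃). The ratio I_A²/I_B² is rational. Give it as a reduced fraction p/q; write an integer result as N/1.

3/49

Shared (l₁,l₂,l₃)=(5,2,7): N and (l;000)² cancel in I_A²/I_B².
A: Δ = 0!·10!·4!/15! = 1/15015; Racah Σ t=0..0: t=0:+1/1935360 = 1/1935360; ⇒ 3j(5 2 7; 3 -2 -1)² = 1/1001, sgn +1
B: Δ = 0!·10!·4!/15! = 1/15015; Racah Σ t=0..0: t=0:+1/103680 = 1/103680; ⇒ 3j(5 2 7; -1 1 0)² = 7/429, sgn -1
I_A²/I_B² = (1/1001)/(7/429) = 3/49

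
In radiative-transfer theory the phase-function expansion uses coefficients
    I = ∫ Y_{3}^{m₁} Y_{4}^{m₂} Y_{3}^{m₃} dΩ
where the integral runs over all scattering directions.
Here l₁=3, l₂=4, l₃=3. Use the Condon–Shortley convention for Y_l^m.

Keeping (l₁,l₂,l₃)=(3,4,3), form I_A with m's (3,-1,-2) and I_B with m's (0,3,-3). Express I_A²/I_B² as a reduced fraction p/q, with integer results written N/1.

Same 3,4,3: normalisation and zero-m 3j drop out of the ratio.
A: Δ: 4! 2! 4! / 11! → 1/34650; sum: t=0:+1/288 = 1/288; 3j²(3 4 3; 3 -1 -2) = Δ·Π!·Σ² = 5/231  (sign -1)
B: Δ: 4! 2! 4! / 11! → 1/34650; sum: t=3:−1/288 = -1/288; 3j²(3 4 3; 0 3 -3) = Δ·Π!·Σ² = 1/22  (sign -1)
I_A²/I_B² = (5/231)/(1/22) = 10/21

10/21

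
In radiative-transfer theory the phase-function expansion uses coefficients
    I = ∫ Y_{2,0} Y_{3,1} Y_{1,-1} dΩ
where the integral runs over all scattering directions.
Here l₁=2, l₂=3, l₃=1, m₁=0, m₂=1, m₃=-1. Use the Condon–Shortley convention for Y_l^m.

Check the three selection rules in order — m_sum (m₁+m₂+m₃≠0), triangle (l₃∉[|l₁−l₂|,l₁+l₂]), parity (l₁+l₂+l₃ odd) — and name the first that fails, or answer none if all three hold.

Σmᵢ = 0  ✓
l₃∈[|l₁−l₂|,l₁+l₂]=[1,5], have l₃=1  ✓
Σlᵢ = 6 ⇒ even  ✓

none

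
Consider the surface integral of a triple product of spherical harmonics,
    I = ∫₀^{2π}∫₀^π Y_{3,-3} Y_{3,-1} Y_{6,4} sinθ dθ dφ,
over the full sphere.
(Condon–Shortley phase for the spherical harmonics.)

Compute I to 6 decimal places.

0.171787

Rules hold: Σm=0, L=12 even, 0≤6≤6.
N = 7·7·13 = 637
Δ = 0!·6!·6!/13! = 1/12012
Racah Σ t=0..0: t=0:+1/1296 = 1/1296
⇒ 3j(3 3 6; 0 0 0)² = 100/3003, sgn +1
Racah Σ t=0..0: t=0:+1/34560 = 1/34560
⇒ 3j(3 3 6; -3 -1 4)² = 5/286, sgn +1
4πI² = N·(3j₀)²·(3jₘ)² = 1750/4719
I = +1·√(0.370841/4π) = 0.17178653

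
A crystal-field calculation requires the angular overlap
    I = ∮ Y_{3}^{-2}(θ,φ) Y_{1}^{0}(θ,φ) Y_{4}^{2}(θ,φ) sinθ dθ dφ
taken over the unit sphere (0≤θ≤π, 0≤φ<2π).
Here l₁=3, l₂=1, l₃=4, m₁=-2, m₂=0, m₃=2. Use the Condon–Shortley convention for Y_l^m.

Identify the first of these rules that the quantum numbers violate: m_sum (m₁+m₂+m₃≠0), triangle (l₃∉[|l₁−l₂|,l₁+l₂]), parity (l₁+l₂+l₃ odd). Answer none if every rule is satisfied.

none

Σmᵢ = 0  ✓
l₃∈[|l₁−l₂|,l₁+l₂]=[2,4], have l₃=4  ✓
Σlᵢ = 8 ⇒ even  ✓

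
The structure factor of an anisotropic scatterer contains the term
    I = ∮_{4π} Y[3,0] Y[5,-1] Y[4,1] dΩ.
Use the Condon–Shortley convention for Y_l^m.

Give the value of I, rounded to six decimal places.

Rules hold: Σm=0, L=12 even, 2≤4≤8.
N = 7·11·9 = 693
Δ = 4!·2!·6!/13! = 1/180180
Racah Σ t=1..3: t=1:−1/576 t=2:+1/144 t=3:−1/576 = 1/288
⇒ 3j(3 5 4; 0 0 0)² = 20/1001, sgn +1
Racah Σ t=1..3: t=1:−1/432 t=2:+1/192 t=3:−1/1440 = 19/8640
⇒ 3j(3 5 4; 0 -1 1)² = 361/30030, sgn -1
4πI² = N·(3j₀)²·(3jₘ)² = 2166/13013
I = -1·√(0.166449/4π) = -0.11508947

-0.115089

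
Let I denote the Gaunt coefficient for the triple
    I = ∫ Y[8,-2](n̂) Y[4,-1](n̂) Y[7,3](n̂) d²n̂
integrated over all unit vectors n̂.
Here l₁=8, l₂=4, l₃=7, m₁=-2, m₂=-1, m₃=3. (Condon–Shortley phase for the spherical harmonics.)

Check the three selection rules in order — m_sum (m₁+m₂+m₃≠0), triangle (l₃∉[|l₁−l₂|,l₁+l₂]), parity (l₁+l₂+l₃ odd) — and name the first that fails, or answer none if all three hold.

parity

m₁+m₂+m₃ = -2 − 1 + 3 = 0  ✓
triangle: |8−4|=4 ≤ l₃=7 ≤ 8+4=12  ✓
parity: l₁+l₂+l₃ = 19 is odd  ✗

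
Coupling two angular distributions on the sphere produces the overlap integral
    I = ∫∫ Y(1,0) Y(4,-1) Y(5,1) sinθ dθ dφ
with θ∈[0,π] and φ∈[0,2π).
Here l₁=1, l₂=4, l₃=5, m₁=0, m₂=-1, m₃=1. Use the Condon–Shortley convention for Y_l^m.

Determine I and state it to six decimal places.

Checks pass: Σm=0; 10 even; l₃=5∈[3,5].
(2·1+1)(2·4+1)(2·5+1) = 297
Δ: 0! 2! 8! / 11! → 1/495
sum: t=0:+1/576 = 1/576
3j²(1 4 5; 0 0 0) = Δ·Π!·Σ² = 5/99  (sign -1)
sum: t=0:+1/720 = 1/720
3j²(1 4 5; 0 -1 1) = Δ·Π!·Σ² = 8/165  (sign +1)
combine: 4πI² = 297·5/99·8/165 = 8/11
take √, sign -1: I = -0.24057125

-0.240571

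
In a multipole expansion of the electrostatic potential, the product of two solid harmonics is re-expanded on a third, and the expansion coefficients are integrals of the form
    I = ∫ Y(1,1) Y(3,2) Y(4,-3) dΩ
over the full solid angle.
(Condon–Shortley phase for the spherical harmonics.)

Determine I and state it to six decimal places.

Checks pass: Σm=0; 8 even; l₃=4∈[2,4].
(2·1+1)(2·3+1)(2·4+1) = 189
Δ: 0! 2! 6! / 9! → 1/252
sum: t=0:+1/36 = 1/36
3j²(1 3 4; 0 0 0) = Δ·Π!·Σ² = 4/63  (sign +1)
sum: t=0:+1/240 = 1/240
3j²(1 3 4; 1 2 -3) = Δ·Π!·Σ² = 1/12  (sign -1)
combine: 4πI² = 189·4/63·1/12 = 1/1
take √, sign -1: I = -0.28209479

-0.282095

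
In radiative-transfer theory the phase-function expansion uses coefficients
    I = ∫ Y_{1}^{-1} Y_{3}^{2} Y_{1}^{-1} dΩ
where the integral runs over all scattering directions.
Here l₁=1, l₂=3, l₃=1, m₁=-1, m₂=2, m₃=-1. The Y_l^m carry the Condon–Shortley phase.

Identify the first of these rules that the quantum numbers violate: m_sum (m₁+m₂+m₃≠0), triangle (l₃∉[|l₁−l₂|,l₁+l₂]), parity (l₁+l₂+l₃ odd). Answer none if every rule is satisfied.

triangle

Σmᵢ = 0  ✓
l₃∈[|l₁−l₂|,l₁+l₂]=[2,4], have l₃=1  ✗
Σlᵢ = 5 ⇒ odd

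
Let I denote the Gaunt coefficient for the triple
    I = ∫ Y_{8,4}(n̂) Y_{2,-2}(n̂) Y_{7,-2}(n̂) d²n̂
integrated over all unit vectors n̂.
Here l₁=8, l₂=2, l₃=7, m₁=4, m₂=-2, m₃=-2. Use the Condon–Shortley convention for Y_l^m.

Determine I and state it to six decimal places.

l₁+l₂+l₃=17 is odd: 3j(l;000)=0 ⇒ I=0

0.000000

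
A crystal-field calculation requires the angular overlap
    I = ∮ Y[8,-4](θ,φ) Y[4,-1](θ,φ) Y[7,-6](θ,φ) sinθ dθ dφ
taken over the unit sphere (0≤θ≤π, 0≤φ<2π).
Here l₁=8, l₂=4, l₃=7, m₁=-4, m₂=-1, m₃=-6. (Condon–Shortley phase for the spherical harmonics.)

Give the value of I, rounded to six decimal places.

-4 − 1 − 6 = -11 ≠ 0: azimuthal integral kills it; I = 0

0.000000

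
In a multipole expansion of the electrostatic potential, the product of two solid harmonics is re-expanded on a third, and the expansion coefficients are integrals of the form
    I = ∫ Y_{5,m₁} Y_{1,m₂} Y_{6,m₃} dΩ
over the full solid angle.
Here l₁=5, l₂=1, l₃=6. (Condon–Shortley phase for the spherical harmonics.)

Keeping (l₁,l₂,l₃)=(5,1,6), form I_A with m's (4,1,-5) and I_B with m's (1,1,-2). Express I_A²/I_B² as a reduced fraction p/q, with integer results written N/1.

l's match ⇒ only the (l;m) 3-j factors differ between A and B.
A: triangle coeff Δ(5,1,6) = 1/858; Σ_t [0,0]: t=0:+1/725760 = 1/725760; (3j)²=5/78 [(5 1 6; 4 1 -5)], sign=-1
B: triangle coeff Δ(5,1,6) = 1/858; Σ_t [0,0]: t=0:+1/34560 = 1/34560; (3j)²=14/429 [(5 1 6; 1 1 -2)], sign=+1
I_A²/I_B² = (5/78)/(14/429) = 55/28

55/28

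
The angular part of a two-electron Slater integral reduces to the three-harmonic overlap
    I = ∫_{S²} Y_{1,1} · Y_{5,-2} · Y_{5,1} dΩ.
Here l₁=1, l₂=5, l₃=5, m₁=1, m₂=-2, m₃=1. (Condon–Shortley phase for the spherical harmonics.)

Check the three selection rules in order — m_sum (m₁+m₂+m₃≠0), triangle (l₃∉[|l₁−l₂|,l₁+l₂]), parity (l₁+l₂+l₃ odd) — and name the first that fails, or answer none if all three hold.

parity

azimuthal sum: 1 − 2 + 1 = 0  ✓
4 ≤ 5 ≤ 6 (triangle on l)  ✓
L = 1 + 5 + 5 = 11 (odd)  ✗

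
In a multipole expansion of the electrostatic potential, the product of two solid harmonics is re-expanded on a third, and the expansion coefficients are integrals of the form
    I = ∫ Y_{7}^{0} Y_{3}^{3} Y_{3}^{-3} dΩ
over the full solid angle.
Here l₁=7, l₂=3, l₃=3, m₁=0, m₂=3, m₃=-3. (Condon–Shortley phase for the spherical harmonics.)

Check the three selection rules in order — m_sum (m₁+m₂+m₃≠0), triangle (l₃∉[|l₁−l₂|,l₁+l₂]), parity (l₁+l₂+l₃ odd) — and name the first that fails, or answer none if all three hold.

m₁+m₂+m₃ = 0 + 3 − 3 = 0  ✓
triangle: |7−3|=4 ≤ l₃=3 ≤ 7+3=10  ✗
parity: l₁+l₂+l₃ = 13 is odd

triangle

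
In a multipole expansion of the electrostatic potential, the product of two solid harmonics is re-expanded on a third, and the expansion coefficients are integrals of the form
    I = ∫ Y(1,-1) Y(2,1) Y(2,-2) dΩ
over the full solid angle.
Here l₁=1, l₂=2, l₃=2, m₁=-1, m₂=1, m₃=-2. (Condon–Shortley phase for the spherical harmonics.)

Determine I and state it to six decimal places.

m-sum = -1 + 1 − 2 = -2 ≠ 0 ⇒ I = 0

0.000000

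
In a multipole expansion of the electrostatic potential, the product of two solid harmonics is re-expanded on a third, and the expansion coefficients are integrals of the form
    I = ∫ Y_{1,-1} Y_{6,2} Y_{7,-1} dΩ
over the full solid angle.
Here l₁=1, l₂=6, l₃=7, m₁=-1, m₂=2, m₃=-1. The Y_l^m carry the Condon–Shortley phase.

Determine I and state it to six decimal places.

-0.135514

Rules hold: Σm=0, L=14 even, 5≤7≤7.
N = 3·13·15 = 585
Δ = 0!·2!·12!/15! = 1/1365
Racah Σ t=0..0: t=0:+1/518400 = 1/518400
⇒ 3j(1 6 7; 0 0 0)² = 7/195, sgn -1
Racah Σ t=0..0: t=0:+1/1935360 = 1/1935360
⇒ 3j(1 6 7; -1 2 -1)² = 1/91, sgn +1
4πI² = N·(3j₀)²·(3jₘ)² = 3/13
I = -1·√(0.230769/4π) = -0.13551395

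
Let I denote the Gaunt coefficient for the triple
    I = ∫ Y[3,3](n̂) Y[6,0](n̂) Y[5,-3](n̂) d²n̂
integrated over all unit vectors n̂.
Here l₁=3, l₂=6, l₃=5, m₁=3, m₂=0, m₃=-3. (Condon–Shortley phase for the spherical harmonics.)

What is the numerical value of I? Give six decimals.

-0.110086

m-sum 0 ✓  L=14 even ✓  3≤5≤9 ✓
Π(2lᵢ+1) = 7×13×11 = 1001
triangle coeff Δ(3,6,5) = 1/675675
Σ_t [1,3]: t=1:−1/8640 t=2:+1/2304 t=3:−1/8640 = 7/34560
(3j)²=7/429 [(3 6 5; 0 0 0)], sign=-1
Σ_t [0,0]: t=0:+1/69120 = 1/69120
(3j)²=4/429 [(3 6 5; 3 0 -3)], sign=+1
⇒ 4πI² = 196/1287
I = (-1)√(196/1287/(4π)) = -0.11008644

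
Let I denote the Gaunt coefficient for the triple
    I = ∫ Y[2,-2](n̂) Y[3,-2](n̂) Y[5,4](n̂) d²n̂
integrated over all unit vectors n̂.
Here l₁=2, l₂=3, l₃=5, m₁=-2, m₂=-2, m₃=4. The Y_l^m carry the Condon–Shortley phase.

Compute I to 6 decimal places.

0.268967

m-sum 0 ✓  L=10 even ✓  1≤5≤5 ✓
Π(2lᵢ+1) = 5×7×11 = 385
triangle coeff Δ(2,3,5) = 1/2310
Σ_t [0,0]: t=0:+1/144 = 1/144
(3j)²=10/231 [(2 3 5; 0 0 0)], sign=-1
Σ_t [0,0]: t=0:+1/2880 = 1/2880
(3j)²=3/55 [(2 3 5; -2 -2 4)], sign=-1
⇒ 4πI² = 10/11
I = (+1)√(10/11/(4π)) = 0.26896683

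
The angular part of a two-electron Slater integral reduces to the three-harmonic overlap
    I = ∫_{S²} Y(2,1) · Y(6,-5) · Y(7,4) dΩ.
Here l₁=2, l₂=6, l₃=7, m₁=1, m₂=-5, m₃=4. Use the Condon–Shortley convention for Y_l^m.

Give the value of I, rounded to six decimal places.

l₁+l₂+l₃=15 is odd: 3j(l;000)=0 ⇒ I=0

0.000000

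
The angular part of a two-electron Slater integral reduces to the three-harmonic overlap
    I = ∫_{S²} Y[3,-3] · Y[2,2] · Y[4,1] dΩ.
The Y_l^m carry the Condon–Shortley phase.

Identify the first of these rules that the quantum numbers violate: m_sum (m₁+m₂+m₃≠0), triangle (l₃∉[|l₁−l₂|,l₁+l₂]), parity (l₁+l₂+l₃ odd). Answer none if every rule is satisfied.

m₁+m₂+m₃ = -3 + 2 + 1 = 0  ✓
triangle: |3−2|=1 ≤ l₃=4 ≤ 3+2=5  ✓
parity: l₁+l₂+l₃ = 9 is odd  ✗

parity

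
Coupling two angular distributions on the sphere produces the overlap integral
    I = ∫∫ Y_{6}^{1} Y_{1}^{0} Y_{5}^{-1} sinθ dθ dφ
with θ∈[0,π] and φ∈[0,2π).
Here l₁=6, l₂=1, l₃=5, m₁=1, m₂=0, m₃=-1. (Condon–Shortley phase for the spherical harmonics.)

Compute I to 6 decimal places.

-0.241725

m-sum 0 ✓  L=12 even ✓  5≤5≤7 ✓
Π(2lᵢ+1) = 13×3×11 = 429
triangle coeff Δ(6,1,5) = 1/858
Σ_t [1,1]: t=1:−1/14400 = -1/14400
(3j)²=6/143 [(6 1 5; 0 0 0)], sign=+1
Σ_t [1,1]: t=1:−1/17280 = -1/17280
(3j)²=35/858 [(6 1 5; 1 0 -1)], sign=-1
⇒ 4πI² = 105/143
I = (-1)√(105/143/(4π)) = -0.24172507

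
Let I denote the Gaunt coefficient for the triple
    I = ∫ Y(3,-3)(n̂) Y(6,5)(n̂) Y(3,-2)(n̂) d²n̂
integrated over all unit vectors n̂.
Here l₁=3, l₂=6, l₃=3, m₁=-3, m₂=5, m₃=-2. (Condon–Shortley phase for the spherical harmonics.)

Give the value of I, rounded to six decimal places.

Checks pass: Σm=0; 12 even; l₃=3∈[3,9].
(2·3+1)(2·6+1)(2·3+1) = 637
Δ: 6! 0! 6! / 13! → 1/12012
sum: t=3:−1/1296 = -1/1296
3j²(3 6 3; 0 0 0) = Δ·Π!·Σ² = 100/3003  (sign +1)
sum: t=6:+1/86400 = 1/86400
3j²(3 6 3; -3 5 -2) = Δ·Π!·Σ² = 1/26  (sign -1)
combine: 4πI² = 637·100/3003·1/26 = 350/429
take √, sign -1: I = -0.25480060

-0.254801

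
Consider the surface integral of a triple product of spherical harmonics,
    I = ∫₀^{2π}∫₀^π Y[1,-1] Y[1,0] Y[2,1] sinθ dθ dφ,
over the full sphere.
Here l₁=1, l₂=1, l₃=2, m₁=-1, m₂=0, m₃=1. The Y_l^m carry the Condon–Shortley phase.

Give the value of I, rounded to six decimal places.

m-sum 0 ✓  L=4 even ✓  0≤2≤2 ✓
Π(2lᵢ+1) = 3×3×5 = 45
triangle coeff Δ(1,1,2) = 1/30
Σ_t [0,0]: t=0:+1/1 = 1/1
(3j)²=2/15 [(1 1 2; 0 0 0)], sign=+1
Σ_t [0,0]: t=0:+1/2 = 1/2
(3j)²=1/10 [(1 1 2; -1 0 1)], sign=-1
⇒ 4πI² = 3/5
I = (-1)√(3/5/(4π)) = -0.21850969

-0.218510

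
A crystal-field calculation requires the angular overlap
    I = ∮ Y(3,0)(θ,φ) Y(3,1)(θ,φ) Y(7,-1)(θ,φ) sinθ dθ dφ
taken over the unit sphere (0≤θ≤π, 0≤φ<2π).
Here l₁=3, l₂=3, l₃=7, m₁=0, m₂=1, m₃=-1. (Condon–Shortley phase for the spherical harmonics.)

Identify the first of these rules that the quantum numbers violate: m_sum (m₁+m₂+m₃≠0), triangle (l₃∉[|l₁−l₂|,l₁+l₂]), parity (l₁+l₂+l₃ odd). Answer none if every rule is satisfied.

Σmᵢ = 0  ✓
l₃∈[|l₁−l₂|,l₁+l₂]=[0,6], have l₃=7  ✗
Σlᵢ = 13 ⇒ odd

triangle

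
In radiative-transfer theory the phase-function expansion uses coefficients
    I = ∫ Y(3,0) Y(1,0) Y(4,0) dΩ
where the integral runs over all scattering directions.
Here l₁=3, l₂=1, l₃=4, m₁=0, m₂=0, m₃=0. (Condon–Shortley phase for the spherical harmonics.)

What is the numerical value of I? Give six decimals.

Checks pass: Σm=0; 8 even; l₃=4∈[2,4].
(2·3+1)(2·1+1)(2·4+1) = 189
Δ: 0! 6! 2! / 9! → 1/252
sum: t=0:+1/36 = 1/36
3j²(3 1 4; 0 0 0) = Δ·Π!·Σ² = 4/63  (sign +1)
(m-triple is (0,0,0) — same symbol as above.)
combine: 4πI² = 189·4/63·4/63 = 16/21
take √, sign +1: I = 0.24623252

0.246233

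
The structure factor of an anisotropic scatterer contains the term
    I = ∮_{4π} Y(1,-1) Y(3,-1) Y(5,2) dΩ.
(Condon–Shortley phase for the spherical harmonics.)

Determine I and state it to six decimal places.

l₃=5 ∉ [2,4] — triangle fails ⇒ I = 0

0.000000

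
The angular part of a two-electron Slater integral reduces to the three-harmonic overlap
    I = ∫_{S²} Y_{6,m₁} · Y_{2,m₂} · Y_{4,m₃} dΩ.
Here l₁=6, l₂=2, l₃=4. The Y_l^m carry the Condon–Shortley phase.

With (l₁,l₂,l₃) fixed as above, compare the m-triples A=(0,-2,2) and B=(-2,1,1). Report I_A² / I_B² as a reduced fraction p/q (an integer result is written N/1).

15/224

Shared (l₁,l₂,l₃)=(6,2,4): N and (l;000)² cancel in I_A²/I_B².
A: Δ = 4!·8!·0!/13! = 1/6435; Racah Σ t=0..0: t=0:+1/34560 = 1/34560; ⇒ 3j(6 2 4; 0 -2 2)² = 1/429, sgn +1
B: Δ = 4!·8!·0!/13! = 1/6435; Racah Σ t=3..3: t=3:−1/4320 = -1/4320; ⇒ 3j(6 2 4; -2 1 1)² = 224/6435, sgn +1
I_A²/I_B² = (1/429)/(224/6435) = 15/224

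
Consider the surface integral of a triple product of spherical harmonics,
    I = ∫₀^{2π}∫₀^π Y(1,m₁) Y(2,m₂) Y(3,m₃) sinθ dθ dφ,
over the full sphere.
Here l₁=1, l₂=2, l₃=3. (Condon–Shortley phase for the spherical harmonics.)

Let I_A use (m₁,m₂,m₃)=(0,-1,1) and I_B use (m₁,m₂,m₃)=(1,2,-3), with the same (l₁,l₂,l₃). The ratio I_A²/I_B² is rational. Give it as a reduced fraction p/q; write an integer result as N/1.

l's match ⇒ only the (l;m) 3-j factors differ between A and B.
A: triangle coeff Δ(1,2,3) = 1/105; Σ_t [0,0]: t=0:+1/6 = 1/6; (3j)²=8/105 [(1 2 3; 0 -1 1)], sign=+1
B: triangle coeff Δ(1,2,3) = 1/105; Σ_t [0,0]: t=0:+1/48 = 1/48; (3j)²=1/7 [(1 2 3; 1 2 -3)], sign=+1
I_A²/I_B² = (8/105)/(1/7) = 8/15

8/15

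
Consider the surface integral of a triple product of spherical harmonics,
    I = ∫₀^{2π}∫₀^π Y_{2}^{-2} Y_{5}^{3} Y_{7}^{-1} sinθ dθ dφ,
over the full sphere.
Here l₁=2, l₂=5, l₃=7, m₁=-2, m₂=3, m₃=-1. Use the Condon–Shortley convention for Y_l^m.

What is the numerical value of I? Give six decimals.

-0.043890

m-sum 0 ✓  L=14 even ✓  3≤7≤7 ✓
Π(2lᵢ+1) = 5×11×15 = 825
triangle coeff Δ(2,5,7) = 1/15015
Σ_t [0,0]: t=0:+1/57600 = 1/57600
(3j)²=21/715 [(2 5 7; 0 0 0)], sign=-1
Σ_t [0,0]: t=0:+1/1935360 = 1/1935360
(3j)²=1/1001 [(2 5 7; -2 3 -1)], sign=+1
⇒ 4πI² = 45/1859
I = (-1)√(45/1859/(4π)) = -0.04388960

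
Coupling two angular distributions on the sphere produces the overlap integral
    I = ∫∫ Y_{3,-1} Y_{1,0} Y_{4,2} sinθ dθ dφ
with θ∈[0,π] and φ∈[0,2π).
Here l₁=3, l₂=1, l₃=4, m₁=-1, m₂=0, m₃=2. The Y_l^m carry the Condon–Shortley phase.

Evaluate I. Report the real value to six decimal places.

-1 + 0 + 2 = 1 ≠ 0: azimuthal integral kills it; I = 0

0.000000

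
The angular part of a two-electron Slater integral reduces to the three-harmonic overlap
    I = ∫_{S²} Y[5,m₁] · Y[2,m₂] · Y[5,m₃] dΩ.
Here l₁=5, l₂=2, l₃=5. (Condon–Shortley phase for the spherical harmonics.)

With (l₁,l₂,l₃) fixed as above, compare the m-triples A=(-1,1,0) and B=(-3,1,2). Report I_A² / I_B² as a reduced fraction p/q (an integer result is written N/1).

l's match ⇒ only the (l;m) 3-j factors differ between A and B.
A: triangle coeff Δ(5,2,5) = 1/38610; Σ_t [1,2]: t=1:−1/1440 t=2:+1/1152 = 1/5760; (3j)²=1/858 [(5 2 5; -1 1 0)], sign=-1
B: triangle coeff Δ(5,2,5) = 1/38610; Σ_t [1,2]: t=1:−1/10080 t=2:+1/2880 = 1/4032; (3j)²=10/429 [(5 2 5; -3 1 2)], sign=-1
I_A²/I_B² = (1/858)/(10/429) = 1/20

1/20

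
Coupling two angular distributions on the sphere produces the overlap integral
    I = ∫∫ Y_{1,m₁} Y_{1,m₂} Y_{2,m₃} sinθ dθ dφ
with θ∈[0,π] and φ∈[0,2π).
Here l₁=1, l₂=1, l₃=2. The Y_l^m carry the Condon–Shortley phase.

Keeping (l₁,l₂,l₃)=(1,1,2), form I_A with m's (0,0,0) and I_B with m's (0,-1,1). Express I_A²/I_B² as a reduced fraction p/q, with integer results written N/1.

Same 1,1,2: normalisation and zero-m 3j drop out of the ratio.
A: Δ: 0! 2! 2! / 5! → 1/30; sum: t=0:+1/1 = 1/1; 3j²(1 1 2; 0 0 0) = Δ·Π!·Σ² = 2/15  (sign +1)
B: Δ: 0! 2! 2! / 5! → 1/30; sum: t=0:+1/2 = 1/2; 3j²(1 1 2; 0 -1 1) = Δ·Π!·Σ² = 1/10  (sign -1)
I_A²/I_B² = (2/15)/(1/10) = 4/3

4/3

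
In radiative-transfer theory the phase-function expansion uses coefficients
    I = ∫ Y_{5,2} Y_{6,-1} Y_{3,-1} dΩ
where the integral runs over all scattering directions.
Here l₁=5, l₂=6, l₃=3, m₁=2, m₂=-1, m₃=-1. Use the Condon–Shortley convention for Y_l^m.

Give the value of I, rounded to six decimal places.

m-sum 0 ✓  L=14 even ✓  1≤3≤11 ✓
Π(2lᵢ+1) = 11×13×7 = 1001
triangle coeff Δ(5,6,3) = 1/675675
Σ_t [3,5]: t=3:−1/8640 t=4:+1/2304 t=5:−1/8640 = 7/34560
(3j)²=7/429 [(5 6 3; 0 0 0)], sign=-1
Σ_t [1,3]: t=1:−1/241920 t=2:+1/8640 t=3:−1/5760 = -1/16128
(3j)²=5/1001 [(5 6 3; 2 -1 -1)], sign=-1
⇒ 4πI² = 35/429
I = (+1)√(35/429/(4π)) = 0.08057502

0.080575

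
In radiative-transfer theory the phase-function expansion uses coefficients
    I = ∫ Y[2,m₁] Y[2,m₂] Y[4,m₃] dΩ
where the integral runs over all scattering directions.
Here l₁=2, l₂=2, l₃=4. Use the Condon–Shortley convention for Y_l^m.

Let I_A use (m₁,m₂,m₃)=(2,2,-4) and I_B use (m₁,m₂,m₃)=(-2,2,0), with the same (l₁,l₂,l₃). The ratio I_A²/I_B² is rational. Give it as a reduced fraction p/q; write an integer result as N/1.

70/1

Shared (l₁,l₂,l₃)=(2,2,4): N and (l;000)² cancel in I_A²/I_B².
A: Δ = 0!·4!·4!/9! = 1/630; Racah Σ t=0..0: t=0:+1/576 = 1/576; ⇒ 3j(2 2 4; 2 2 -4)² = 1/9, sgn +1
B: Δ = 0!·4!·4!/9! = 1/630; Racah Σ t=0..0: t=0:+1/576 = 1/576; ⇒ 3j(2 2 4; -2 2 0)² = 1/630, sgn +1
I_A²/I_B² = (1/9)/(1/630) = 70/1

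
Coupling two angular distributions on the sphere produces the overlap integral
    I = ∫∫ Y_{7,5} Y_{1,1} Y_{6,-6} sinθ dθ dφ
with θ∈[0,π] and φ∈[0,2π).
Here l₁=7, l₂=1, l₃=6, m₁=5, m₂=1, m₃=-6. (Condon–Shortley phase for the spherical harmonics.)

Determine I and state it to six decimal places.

Rules hold: Σm=0, L=14 even, 6≤6≤8.
N = 15·3·13 = 585
Δ = 2!·12!·0!/15! = 1/1365
Racah Σ t=1..1: t=1:−1/518400 = -1/518400
⇒ 3j(7 1 6; 0 0 0)² = 7/195, sgn -1
Racah Σ t=2..2: t=2:+1/958003200 = 1/958003200
⇒ 3j(7 1 6; 5 1 -6)² = 1/1365, sgn +1
4πI² = N·(3j₀)²·(3jₘ)² = 1/65
I = -1·√(0.0153846/4π) = -0.03498955

-0.034990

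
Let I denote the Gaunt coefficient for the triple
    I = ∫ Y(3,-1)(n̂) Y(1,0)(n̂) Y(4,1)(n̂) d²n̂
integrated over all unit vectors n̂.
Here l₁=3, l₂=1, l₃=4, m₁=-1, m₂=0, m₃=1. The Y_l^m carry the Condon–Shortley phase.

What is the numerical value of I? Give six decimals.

m-sum 0 ✓  L=8 even ✓  2≤4≤4 ✓
Π(2lᵢ+1) = 7×3×9 = 189
triangle coeff Δ(3,1,4) = 1/252
Σ_t [0,0]: t=0:+1/36 = 1/36
(3j)²=4/63 [(3 1 4; 0 0 0)], sign=+1
Σ_t [0,0]: t=0:+1/48 = 1/48
(3j)²=5/84 [(3 1 4; -1 0 1)], sign=-1
⇒ 4πI² = 5/7
I = (-1)√(5/7/(4π)) = -0.23841361

-0.238414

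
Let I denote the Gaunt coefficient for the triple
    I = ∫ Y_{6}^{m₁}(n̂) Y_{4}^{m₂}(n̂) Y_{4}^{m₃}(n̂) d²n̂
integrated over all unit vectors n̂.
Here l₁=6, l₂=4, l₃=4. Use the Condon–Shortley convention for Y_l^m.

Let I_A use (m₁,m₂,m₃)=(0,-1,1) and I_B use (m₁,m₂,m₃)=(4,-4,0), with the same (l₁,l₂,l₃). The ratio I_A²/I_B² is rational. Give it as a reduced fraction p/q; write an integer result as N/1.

1/720

Same 6,4,4: normalisation and zero-m 3j drop out of the ratio.
A: Δ: 6! 6! 2! / 15! → 1/1261260; sum: t=1:−1/28800 t=2:+1/2304 t=3:−1/2592 = 7/518400; 3j²(6 4 4; 0 -1 1) = Δ·Π!·Σ² = 1/25740  (sign -1)
B: Δ: 6! 6! 2! / 15! → 1/1261260; sum: t=0:+1/69120 = 1/69120; 3j²(6 4 4; 4 -4 0) = Δ·Π!·Σ² = 4/143  (sign +1)
I_A²/I_B² = (1/25740)/(4/143) = 1/720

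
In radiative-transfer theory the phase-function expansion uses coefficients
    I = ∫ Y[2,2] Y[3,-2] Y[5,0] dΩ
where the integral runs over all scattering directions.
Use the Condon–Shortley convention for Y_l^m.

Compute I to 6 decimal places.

Checks pass: Σm=0; 10 even; l₃=5∈[1,5].
(2·2+1)(2·3+1)(2·5+1) = 385
Δ: 0! 4! 6! / 11! → 1/2310
sum: t=0:+1/144 = 1/144
3j²(2 3 5; 0 0 0) = Δ·Π!·Σ² = 10/231  (sign -1)
sum: t=0:+1/2880 = 1/2880
3j²(2 3 5; 2 -2 0) = Δ·Π!·Σ² = 1/462  (sign -1)
combine: 4πI² = 385·10/231·1/462 = 25/693
take √, sign +1: I = 0.05357948

0.053579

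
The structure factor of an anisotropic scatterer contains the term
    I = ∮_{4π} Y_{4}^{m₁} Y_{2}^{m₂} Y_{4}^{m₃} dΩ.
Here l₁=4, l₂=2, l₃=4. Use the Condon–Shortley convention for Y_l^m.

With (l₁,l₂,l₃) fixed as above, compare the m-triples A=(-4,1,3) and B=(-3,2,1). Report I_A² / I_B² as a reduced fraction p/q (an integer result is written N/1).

14/9

l's match ⇒ only the (l;m) 3-j factors differ between A and B.
A: triangle coeff Δ(4,2,4) = 1/13860; Σ_t [2,2]: t=2:+1/1440 = 1/1440; (3j)²=7/165 [(4 2 4; -4 1 3)], sign=-1
B: triangle coeff Δ(4,2,4) = 1/13860; Σ_t [2,2]: t=2:+1/480 = 1/480; (3j)²=3/110 [(4 2 4; -3 2 1)], sign=-1
I_A²/I_B² = (7/165)/(3/110) = 14/9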